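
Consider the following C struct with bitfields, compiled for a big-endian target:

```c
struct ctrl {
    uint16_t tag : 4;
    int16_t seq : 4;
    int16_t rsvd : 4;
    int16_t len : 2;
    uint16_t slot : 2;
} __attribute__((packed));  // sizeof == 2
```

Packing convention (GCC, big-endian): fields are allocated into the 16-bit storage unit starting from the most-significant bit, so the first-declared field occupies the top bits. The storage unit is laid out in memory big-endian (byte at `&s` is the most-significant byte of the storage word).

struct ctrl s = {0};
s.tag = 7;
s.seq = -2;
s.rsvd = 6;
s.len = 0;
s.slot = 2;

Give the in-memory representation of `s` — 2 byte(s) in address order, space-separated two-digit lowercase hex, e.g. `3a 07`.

7e 62

tag (4b) val=7 bits=0x7 at bit 12: 0x7000
seq (4b) val=-2 bits=0xe at bit 8: 0x7e00
rsvd (4b) val=6 bits=0x6 at bit 4: 0x7e60
len (2b) val=0 bits=0x0 at bit 2: 0x7e60
slot (2b) val=2 bits=0x2 at bit 0: 0x7e62
word = 0x7e62 → big-endian bytes:
  [0]=0x7e  [1]=0x62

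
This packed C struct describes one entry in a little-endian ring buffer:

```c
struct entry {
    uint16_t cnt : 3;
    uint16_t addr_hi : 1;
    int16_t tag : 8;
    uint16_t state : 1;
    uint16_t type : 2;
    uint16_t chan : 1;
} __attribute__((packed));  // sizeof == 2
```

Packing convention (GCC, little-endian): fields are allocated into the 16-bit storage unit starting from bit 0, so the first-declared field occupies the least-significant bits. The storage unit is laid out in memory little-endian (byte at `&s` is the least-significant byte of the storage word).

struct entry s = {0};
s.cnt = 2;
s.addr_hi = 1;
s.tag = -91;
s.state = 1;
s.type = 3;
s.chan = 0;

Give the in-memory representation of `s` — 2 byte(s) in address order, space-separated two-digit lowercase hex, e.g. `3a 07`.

5a 7a

cnt:3 = 2 → 0x2 << 0 → word 0x0002
addr_hi:1 = 1 → 0x1 << 3 → word 0x000a
tag:8 = -91 → 0xa5 << 4 → word 0x0a5a
state:1 = 1 → 0x1 << 12 → word 0x1a5a
type:2 = 3 → 0x3 << 13 → word 0x7a5a
chan:1 = 0 → 0x0 << 15 → word 0x7a5a
word = 0x7a5a → little-endian bytes:
  [0]=0x5a  [1]=0x7a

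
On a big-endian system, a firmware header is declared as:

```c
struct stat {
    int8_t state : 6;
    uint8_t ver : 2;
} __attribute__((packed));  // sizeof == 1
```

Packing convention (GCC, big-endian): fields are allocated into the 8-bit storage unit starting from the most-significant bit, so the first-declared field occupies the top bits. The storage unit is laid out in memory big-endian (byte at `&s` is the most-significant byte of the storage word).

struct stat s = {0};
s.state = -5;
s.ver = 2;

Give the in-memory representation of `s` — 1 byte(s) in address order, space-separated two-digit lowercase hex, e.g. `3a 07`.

ee

state:6 = -5 → 0x3b << 2 → word 0xec
ver:2 = 2 → 0x2 << 0 → word 0xee
word = 0xee → big-endian bytes:
  [0]=0xee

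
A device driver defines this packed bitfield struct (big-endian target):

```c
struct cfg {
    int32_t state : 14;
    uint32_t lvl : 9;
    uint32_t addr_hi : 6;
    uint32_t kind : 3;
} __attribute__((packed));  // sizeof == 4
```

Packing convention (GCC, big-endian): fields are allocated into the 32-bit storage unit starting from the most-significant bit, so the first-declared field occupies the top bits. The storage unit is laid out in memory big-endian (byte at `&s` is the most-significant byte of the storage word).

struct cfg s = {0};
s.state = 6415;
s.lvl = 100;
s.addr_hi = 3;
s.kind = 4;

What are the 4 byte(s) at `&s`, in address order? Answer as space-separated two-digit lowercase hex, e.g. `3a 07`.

[18+:14] state=6415 & 0x3fff = 0x190f; word=0x643c0000
[9+:9] lvl=100 & 0x1ff = 0x64; word=0x643cc800
[3+:6] addr_hi=3 & 0x3f = 0x3; word=0x643cc818
[0+:3] kind=4 & 0x7 = 0x4; word=0x643cc81c
word = 0x643cc81c → big-endian bytes:
  [0]=0x64  [1]=0x3c  [2]=0xc8  [3]=0x1c

64 3c c8 1c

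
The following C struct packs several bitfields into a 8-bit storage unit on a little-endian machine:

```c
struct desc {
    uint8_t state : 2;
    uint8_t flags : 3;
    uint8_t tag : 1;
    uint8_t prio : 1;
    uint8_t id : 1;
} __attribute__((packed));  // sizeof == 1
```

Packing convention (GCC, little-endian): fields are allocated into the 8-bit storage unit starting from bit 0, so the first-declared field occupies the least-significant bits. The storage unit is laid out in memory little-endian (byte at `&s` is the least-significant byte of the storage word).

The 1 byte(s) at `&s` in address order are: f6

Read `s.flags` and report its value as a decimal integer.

5

[0]=0xf6 (little-endian) → word 0xf6
state [0+:2] = (word>>0) & 0x3 = 2
flags [2+:3] = (word>>2) & 0x7 = 5  ←
tag [5+:1] = (word>>5) & 0x1 = 1
prio [6+:1] = (word>>6) & 0x1 = 1
id [7+:1] = (word>>7) & 0x1 = 1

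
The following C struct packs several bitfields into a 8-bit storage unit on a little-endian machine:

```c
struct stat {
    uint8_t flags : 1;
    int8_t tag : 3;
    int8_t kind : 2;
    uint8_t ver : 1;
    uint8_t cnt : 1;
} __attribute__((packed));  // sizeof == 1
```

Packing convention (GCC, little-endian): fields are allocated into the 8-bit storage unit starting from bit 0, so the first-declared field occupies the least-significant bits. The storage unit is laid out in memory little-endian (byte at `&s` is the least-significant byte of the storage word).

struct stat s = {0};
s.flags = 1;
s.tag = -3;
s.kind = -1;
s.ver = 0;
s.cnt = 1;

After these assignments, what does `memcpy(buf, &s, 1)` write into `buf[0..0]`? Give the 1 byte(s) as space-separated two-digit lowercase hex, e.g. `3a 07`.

bb

flags:1 = 1 → 0x1 << 0 → word 0x01
tag:3 = -3 → 0x5 << 1 → word 0x0b
kind:2 = -1 → 0x3 << 4 → word 0x3b
ver:1 = 0 → 0x0 << 6 → word 0x3b
cnt:1 = 1 → 0x1 << 7 → word 0xbb
word = 0xbb → little-endian bytes:
  [0]=0xbb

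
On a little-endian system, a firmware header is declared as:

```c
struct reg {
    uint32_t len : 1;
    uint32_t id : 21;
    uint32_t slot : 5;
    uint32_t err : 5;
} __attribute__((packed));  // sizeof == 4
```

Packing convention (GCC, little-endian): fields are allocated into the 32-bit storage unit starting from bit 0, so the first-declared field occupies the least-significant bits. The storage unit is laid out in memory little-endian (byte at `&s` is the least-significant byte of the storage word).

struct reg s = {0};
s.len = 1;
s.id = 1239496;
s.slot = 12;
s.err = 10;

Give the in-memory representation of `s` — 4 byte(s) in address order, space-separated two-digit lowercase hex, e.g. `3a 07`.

len (1b) val=1 bits=0x1 at bit 0: 0x00000001
id (21b) val=1239496 bits=0x12e9c8 at bit 1: 0x0025d391
slot (5b) val=12 bits=0xc at bit 22: 0x0325d391
err (5b) val=10 bits=0xa at bit 27: 0x5325d391
word = 0x5325d391 → little-endian bytes:
  [0]=0x91  [1]=0xd3  [2]=0x25  [3]=0x53

91 d3 25 53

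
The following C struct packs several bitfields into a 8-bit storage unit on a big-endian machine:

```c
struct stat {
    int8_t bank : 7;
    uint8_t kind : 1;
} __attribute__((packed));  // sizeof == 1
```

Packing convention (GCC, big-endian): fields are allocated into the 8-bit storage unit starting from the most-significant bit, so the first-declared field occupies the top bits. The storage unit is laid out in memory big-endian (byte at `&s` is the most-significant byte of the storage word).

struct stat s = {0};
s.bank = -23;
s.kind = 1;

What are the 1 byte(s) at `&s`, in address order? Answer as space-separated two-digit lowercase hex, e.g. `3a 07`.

bank:7 = -23 → 0x69 << 1 → word 0xd2
kind:1 = 1 → 0x1 << 0 → word 0xd3
word = 0xd3 → big-endian bytes:
  [0]=0xd3

d3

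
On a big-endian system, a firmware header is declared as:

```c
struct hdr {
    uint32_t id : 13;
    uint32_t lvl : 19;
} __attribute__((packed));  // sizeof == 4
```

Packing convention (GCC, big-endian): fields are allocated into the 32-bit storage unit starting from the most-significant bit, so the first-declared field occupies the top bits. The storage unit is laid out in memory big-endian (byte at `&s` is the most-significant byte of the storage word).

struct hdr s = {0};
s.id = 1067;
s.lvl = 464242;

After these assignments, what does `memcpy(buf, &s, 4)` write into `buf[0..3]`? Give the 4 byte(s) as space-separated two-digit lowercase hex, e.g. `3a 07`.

21 5f 15 72

id (13b) val=1067 bits=0x42b at bit 19: 0x21580000
lvl (19b) val=464242 bits=0x71572 at bit 0: 0x215f1572
word = 0x215f1572 → big-endian bytes:
  [0]=0x21  [1]=0x5f  [2]=0x15  [3]=0x72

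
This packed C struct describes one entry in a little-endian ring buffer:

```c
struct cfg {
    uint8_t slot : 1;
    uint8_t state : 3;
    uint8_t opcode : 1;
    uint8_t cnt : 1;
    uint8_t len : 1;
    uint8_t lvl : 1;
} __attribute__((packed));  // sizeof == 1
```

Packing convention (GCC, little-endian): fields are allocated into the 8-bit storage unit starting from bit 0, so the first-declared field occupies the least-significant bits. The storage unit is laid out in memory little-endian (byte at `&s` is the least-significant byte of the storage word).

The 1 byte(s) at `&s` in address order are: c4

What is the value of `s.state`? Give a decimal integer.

2

[0]=0xc4 (little-endian) → word 0xc4
slot [0+:1] = (word>>0) & 0x1 = 0
state [1+:3] = (word>>1) & 0x7 = 2  ←
opcode [4+:1] = (word>>4) & 0x1 = 0
cnt [5+:1] = (word>>5) & 0x1 = 0
len [6+:1] = (word>>6) & 0x1 = 1
lvl [7+:1] = (word>>7) & 0x1 = 1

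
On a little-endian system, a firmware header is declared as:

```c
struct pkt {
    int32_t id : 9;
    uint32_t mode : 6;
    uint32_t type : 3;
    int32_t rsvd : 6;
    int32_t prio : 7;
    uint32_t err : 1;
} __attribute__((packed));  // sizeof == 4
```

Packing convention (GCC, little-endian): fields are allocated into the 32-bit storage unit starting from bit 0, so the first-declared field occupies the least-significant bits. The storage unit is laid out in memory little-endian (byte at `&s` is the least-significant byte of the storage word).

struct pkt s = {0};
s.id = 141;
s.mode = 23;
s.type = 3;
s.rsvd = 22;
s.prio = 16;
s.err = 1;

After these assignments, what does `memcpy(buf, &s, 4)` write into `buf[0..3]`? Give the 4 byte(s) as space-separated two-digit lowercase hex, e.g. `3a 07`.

8d ae 59 90

[0+:9] id=141 & 0x1ff = 0x8d; word=0x0000008d
[9+:6] mode=23 & 0x3f = 0x17; word=0x00002e8d
[15+:3] type=3 & 0x7 = 0x3; word=0x0001ae8d
[18+:6] rsvd=22 & 0x3f = 0x16; word=0x0059ae8d
[24+:7] prio=16 & 0x7f = 0x10; word=0x1059ae8d
[31+:1] err=1 & 0x1 = 0x1; word=0x9059ae8d
word = 0x9059ae8d → little-endian bytes:
  [0]=0x8d  [1]=0xae  [2]=0x59  [3]=0x90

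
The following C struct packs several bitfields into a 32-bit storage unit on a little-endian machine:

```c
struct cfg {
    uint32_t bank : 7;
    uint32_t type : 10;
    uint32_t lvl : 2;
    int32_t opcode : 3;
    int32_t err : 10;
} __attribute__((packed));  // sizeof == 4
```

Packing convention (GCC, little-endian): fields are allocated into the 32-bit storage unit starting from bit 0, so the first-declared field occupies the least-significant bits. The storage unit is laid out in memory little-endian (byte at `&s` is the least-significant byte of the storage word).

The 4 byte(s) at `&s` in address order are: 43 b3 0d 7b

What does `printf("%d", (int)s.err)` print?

492

[0]=0x43 [1]=0xb3 [2]=0x0d [3]=0x7b (little-endian) → word 0x7b0db343
bank:7 @ bit 0 → (0x7b0db343>>0)&0x7f = 0x43
type:10 @ bit 7 → (0x7b0db343>>7)&0x3ff = 0x366
lvl:2 @ bit 17 → (0x7b0db343>>17)&0x3 = 0x2
opcode:3 @ bit 19 → (0x7b0db343>>19)&0x7 = 0x1
err:10 @ bit 22 → (0x7b0db343>>22)&0x3ff = 0x1ec  ←
err signed 10b, MSB=0: value = 492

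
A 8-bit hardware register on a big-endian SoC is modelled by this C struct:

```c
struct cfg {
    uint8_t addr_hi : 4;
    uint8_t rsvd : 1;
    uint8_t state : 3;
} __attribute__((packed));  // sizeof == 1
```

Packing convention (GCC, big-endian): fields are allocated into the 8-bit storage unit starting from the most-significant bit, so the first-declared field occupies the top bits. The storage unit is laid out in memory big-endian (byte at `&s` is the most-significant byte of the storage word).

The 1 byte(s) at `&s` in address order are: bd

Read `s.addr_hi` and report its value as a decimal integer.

11

[0]=0xbd (big-endian) → word 0xbd
addr_hi [4+:4] = (word>>4) & 0xf = 11  ←
rsvd [3+:1] = (word>>3) & 0x1 = 1
state [0+:3] = (word>>0) & 0x7 = 5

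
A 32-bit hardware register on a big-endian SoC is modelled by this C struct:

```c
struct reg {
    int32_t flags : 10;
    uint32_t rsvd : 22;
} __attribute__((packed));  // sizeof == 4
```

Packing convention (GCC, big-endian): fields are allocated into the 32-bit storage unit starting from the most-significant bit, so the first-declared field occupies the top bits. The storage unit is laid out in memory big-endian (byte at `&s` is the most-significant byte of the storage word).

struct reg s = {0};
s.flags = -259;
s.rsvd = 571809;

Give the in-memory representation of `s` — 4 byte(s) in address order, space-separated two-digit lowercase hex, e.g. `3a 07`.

bf 48 b9 a1

flags (10b) val=-259 bits=0x2fd at bit 22: 0xbf400000
rsvd (22b) val=571809 bits=0x8b9a1 at bit 0: 0xbf48b9a1
word = 0xbf48b9a1 → big-endian bytes:
  [0]=0xbf  [1]=0x48  [2]=0xb9  [3]=0xa1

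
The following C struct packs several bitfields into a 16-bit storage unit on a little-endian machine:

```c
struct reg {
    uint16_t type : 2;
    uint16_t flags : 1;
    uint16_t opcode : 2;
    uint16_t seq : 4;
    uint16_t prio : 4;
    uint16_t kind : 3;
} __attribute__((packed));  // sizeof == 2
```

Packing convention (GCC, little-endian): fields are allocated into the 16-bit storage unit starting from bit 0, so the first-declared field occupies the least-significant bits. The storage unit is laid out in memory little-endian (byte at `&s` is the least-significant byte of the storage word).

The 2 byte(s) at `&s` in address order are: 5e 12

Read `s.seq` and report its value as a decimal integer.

2

[0]=0x5e [1]=0x12 (little-endian) → word 0x125e
type:2 @ bit 0 → (0x125e>>0)&0x3 = 0x2
flags:1 @ bit 2 → (0x125e>>2)&0x1 = 0x1
opcode:2 @ bit 3 → (0x125e>>3)&0x3 = 0x3
seq:4 @ bit 5 → (0x125e>>5)&0xf = 0x2  ←
prio:4 @ bit 9 → (0x125e>>9)&0xf = 0x9
kind:3 @ bit 13 → (0x125e>>13)&0x7 = 0x0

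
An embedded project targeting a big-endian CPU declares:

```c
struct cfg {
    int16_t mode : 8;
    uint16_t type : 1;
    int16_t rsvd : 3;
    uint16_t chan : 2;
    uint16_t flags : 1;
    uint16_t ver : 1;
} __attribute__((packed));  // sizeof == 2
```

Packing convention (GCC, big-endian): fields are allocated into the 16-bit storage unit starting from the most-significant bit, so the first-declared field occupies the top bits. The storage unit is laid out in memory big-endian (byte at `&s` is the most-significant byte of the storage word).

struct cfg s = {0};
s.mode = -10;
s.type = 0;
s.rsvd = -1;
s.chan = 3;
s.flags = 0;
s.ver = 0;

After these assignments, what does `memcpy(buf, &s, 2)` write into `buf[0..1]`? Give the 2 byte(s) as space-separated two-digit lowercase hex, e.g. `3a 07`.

mode:8 = -10 → 0xf6 << 8 → word 0xf600
type:1 = 0 → 0x0 << 7 → word 0xf600
rsvd:3 = -1 → 0x7 << 4 → word 0xf670
chan:2 = 3 → 0x3 << 2 → word 0xf67c
flags:1 = 0 → 0x0 << 1 → word 0xf67c
ver:1 = 0 → 0x0 << 0 → word 0xf67c
word = 0xf67c → big-endian bytes:
  [0]=0xf6  [1]=0x7c

f6 7c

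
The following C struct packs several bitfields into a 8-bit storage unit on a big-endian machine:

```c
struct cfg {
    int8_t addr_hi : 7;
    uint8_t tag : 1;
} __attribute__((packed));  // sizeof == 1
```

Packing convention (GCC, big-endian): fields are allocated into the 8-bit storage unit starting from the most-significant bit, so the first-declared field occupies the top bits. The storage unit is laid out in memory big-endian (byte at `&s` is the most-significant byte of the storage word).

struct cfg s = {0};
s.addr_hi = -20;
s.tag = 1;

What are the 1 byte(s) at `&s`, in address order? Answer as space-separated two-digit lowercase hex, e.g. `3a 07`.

d9

addr_hi:7 = -20 → 0x6c << 1 → word 0xd8
tag:1 = 1 → 0x1 << 0 → word 0xd9
word = 0xd9 → big-endian bytes:
  [0]=0xd9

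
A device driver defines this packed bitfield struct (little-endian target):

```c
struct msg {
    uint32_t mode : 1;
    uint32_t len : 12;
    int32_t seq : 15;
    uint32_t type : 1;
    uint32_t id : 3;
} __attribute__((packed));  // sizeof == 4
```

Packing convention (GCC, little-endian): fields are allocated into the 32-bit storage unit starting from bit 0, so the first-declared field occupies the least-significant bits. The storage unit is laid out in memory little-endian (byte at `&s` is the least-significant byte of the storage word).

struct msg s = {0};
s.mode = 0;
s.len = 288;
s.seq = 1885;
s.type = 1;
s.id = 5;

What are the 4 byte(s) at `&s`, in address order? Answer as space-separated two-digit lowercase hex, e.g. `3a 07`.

40 a2 eb b0

mode (1b) val=0 bits=0x0 at bit 0: 0x00000000
len (12b) val=288 bits=0x120 at bit 1: 0x00000240
seq (15b) val=1885 bits=0x75d at bit 13: 0x00eba240
type (1b) val=1 bits=0x1 at bit 28: 0x10eba240
id (3b) val=5 bits=0x5 at bit 29: 0xb0eba240
word = 0xb0eba240 → little-endian bytes:
  [0]=0x40  [1]=0xa2  [2]=0xeb  [3]=0xb0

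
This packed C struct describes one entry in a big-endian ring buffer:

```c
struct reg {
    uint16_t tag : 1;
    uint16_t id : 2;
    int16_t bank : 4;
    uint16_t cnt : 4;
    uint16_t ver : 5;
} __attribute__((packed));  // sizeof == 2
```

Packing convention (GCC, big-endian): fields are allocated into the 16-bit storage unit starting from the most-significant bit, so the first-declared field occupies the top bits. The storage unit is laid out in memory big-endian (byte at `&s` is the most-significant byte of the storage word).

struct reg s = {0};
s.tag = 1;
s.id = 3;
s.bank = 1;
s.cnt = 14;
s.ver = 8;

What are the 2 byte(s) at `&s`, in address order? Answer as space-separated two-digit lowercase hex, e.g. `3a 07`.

e3 c8

[15+:1] tag=1 & 0x1 = 0x1; word=0x8000
[13+:2] id=3 & 0x3 = 0x3; word=0xe000
[9+:4] bank=1 & 0xf = 0x1; word=0xe200
[5+:4] cnt=14 & 0xf = 0xe; word=0xe3c0
[0+:5] ver=8 & 0x1f = 0x8; word=0xe3c8
word = 0xe3c8 → big-endian bytes:
  [0]=0xe3  [1]=0xc8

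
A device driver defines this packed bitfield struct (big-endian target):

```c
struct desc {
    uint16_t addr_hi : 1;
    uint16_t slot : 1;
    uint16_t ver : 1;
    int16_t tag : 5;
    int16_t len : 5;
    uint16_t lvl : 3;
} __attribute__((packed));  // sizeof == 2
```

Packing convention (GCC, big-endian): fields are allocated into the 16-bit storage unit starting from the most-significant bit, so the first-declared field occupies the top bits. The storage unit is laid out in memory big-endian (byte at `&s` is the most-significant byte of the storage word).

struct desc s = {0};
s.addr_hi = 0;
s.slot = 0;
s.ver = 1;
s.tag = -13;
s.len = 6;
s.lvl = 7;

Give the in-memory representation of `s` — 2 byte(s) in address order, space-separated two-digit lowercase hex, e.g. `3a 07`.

addr_hi (1b) val=0 bits=0x0 at bit 15: 0x0000
slot (1b) val=0 bits=0x0 at bit 14: 0x0000
ver (1b) val=1 bits=0x1 at bit 13: 0x2000
tag (5b) val=-13 bits=0x13 at bit 8: 0x3300
len (5b) val=6 bits=0x6 at bit 3: 0x3330
lvl (3b) val=7 bits=0x7 at bit 0: 0x3337
word = 0x3337 → big-endian bytes:
  [0]=0x33  [1]=0x37

33 37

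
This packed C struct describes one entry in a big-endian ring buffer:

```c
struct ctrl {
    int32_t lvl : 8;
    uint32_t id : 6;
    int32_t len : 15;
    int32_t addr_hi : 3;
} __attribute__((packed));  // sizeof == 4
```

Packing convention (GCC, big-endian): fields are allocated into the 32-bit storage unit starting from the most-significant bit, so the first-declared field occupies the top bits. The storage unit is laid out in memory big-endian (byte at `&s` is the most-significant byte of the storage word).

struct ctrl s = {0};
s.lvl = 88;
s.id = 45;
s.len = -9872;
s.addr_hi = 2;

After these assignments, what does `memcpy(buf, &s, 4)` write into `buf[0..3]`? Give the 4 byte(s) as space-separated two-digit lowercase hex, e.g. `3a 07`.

lvl (8b) val=88 bits=0x58 at bit 24: 0x58000000
id (6b) val=45 bits=0x2d at bit 18: 0x58b40000
len (15b) val=-9872 bits=0x5970 at bit 3: 0x58b6cb80
addr_hi (3b) val=2 bits=0x2 at bit 0: 0x58b6cb82
word = 0x58b6cb82 → big-endian bytes:
  [0]=0x58  [1]=0xb6  [2]=0xcb  [3]=0x82

58 b6 cb 82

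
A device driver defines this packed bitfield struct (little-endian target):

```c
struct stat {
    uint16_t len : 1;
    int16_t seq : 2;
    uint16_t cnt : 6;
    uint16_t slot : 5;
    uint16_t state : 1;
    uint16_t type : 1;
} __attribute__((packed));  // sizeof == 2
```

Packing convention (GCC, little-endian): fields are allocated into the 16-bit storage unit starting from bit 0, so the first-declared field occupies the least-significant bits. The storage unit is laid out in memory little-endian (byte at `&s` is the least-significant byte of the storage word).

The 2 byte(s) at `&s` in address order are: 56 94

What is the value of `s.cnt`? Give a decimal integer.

10

[0]=0x56 [1]=0x94 (little-endian) → word 0x9456
len:1 @ bit 0 → (0x9456>>0)&0x1 = 0x0
seq:2 @ bit 1 → (0x9456>>1)&0x3 = 0x3
cnt:6 @ bit 3 → (0x9456>>3)&0x3f = 0xa  ←
slot:5 @ bit 9 → (0x9456>>9)&0x1f = 0xa
state:1 @ bit 14 → (0x9456>>14)&0x1 = 0x0
type:1 @ bit 15 → (0x9456>>15)&0x1 = 0x1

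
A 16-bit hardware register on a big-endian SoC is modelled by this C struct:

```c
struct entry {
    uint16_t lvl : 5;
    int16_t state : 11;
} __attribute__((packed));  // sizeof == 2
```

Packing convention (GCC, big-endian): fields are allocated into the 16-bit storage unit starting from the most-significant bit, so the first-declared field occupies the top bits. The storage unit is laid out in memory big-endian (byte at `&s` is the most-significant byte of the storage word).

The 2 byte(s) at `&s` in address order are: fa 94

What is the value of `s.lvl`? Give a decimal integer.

31

[0]=0xfa [1]=0x94 (big-endian) → word 0xfa94
lvl [11+:5] = (word>>11) & 0x1f = 31  ←
state [0+:11] = (word>>0) & 0x7ff = 660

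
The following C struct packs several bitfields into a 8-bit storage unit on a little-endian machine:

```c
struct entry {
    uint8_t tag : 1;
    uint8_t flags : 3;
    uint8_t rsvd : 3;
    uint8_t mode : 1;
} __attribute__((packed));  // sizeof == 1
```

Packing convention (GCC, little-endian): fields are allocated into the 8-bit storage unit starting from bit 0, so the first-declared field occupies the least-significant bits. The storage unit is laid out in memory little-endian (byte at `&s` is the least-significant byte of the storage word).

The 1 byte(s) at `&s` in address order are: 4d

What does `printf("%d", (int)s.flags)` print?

6

[0]=0x4d (little-endian) → word 0x4d
tag:1 @ bit 0 → (0x4d>>0)&0x1 = 0x1
flags:3 @ bit 1 → (0x4d>>1)&0x7 = 0x6  ←
rsvd:3 @ bit 4 → (0x4d>>4)&0x7 = 0x4
mode:1 @ bit 7 → (0x4d>>7)&0x1 = 0x0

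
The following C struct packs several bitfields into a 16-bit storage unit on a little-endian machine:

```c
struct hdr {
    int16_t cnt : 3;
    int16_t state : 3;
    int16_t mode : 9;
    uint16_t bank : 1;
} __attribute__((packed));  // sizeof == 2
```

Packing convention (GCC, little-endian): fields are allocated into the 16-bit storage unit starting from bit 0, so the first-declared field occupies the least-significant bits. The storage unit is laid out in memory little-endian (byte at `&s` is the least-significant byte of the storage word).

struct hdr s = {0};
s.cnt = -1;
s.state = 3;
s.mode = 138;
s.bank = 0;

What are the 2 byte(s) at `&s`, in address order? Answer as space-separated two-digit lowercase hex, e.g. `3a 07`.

cnt (3b) val=-1 bits=0x7 at bit 0: 0x0007
state (3b) val=3 bits=0x3 at bit 3: 0x001f
mode (9b) val=138 bits=0x8a at bit 6: 0x229f
bank (1b) val=0 bits=0x0 at bit 15: 0x229f
word = 0x229f → little-endian bytes:
  [0]=0x9f  [1]=0x22

9f 22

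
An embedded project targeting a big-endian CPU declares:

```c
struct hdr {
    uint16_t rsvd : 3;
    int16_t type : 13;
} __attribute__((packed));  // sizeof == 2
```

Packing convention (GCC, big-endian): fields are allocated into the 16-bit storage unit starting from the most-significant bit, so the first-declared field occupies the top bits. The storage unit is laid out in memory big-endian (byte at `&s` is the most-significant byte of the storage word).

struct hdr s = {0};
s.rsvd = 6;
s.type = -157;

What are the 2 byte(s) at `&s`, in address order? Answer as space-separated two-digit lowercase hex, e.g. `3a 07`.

rsvd (3b) val=6 bits=0x6 at bit 13: 0xc000
type (13b) val=-157 bits=0x1f63 at bit 0: 0xdf63
word = 0xdf63 → big-endian bytes:
  [0]=0xdf  [1]=0x63

df 63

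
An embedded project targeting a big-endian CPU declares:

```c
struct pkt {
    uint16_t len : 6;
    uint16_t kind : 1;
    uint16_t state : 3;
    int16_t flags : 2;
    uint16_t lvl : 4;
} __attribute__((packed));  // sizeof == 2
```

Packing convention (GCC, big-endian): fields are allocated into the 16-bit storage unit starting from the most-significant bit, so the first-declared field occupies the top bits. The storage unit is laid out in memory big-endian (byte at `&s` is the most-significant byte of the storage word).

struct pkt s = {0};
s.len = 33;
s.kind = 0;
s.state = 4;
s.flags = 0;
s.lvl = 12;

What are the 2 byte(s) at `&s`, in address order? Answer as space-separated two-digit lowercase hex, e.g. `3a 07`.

[10+:6] len=33 & 0x3f = 0x21; word=0x8400
[9+:1] kind=0 & 0x1 = 0x0; word=0x8400
[6+:3] state=4 & 0x7 = 0x4; word=0x8500
[4+:2] flags=0 & 0x3 = 0x0; word=0x8500
[0+:4] lvl=12 & 0xf = 0xc; word=0x850c
word = 0x850c → big-endian bytes:
  [0]=0x85  [1]=0x0c

85 0c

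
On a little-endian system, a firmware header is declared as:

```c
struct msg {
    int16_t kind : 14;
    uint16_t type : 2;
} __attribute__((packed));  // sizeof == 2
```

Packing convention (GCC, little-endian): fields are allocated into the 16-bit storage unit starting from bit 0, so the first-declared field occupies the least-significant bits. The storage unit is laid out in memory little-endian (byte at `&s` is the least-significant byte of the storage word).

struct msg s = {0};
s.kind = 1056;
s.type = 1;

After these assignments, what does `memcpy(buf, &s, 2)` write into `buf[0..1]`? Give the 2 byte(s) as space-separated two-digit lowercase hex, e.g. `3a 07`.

kind:14 = 1056 → 0x420 << 0 → word 0x0420
type:2 = 1 → 0x1 << 14 → word 0x4420
word = 0x4420 → little-endian bytes:
  [0]=0x20  [1]=0x44

20 44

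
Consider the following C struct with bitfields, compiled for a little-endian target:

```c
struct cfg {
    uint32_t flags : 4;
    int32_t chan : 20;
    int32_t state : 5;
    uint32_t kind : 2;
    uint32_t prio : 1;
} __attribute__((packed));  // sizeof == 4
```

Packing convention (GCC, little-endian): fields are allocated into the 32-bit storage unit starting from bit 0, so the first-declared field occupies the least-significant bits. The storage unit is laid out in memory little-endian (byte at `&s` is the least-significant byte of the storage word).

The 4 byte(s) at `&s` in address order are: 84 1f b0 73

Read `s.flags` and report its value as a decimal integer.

[0]=0x84 [1]=0x1f [2]=0xb0 [3]=0x73 (little-endian) → word 0x73b01f84
flags:4 @ bit 0 → (0x73b01f84>>0)&0xf = 0x4  ←
chan:20 @ bit 4 → (0x73b01f84>>4)&0xfffff = 0xb01f8
state:5 @ bit 24 → (0x73b01f84>>24)&0x1f = 0x13
kind:2 @ bit 29 → (0x73b01f84>>29)&0x3 = 0x3
prio:1 @ bit 31 → (0x73b01f84>>31)&0x1 = 0x0

4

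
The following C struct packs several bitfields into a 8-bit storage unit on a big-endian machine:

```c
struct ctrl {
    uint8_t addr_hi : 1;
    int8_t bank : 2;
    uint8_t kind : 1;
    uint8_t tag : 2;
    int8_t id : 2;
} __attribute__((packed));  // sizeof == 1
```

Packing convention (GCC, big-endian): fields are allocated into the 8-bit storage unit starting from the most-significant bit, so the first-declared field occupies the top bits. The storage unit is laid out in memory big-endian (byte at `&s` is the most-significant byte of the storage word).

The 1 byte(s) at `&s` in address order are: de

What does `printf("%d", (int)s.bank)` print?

-2

[0]=0xde (big-endian) → word 0xde
addr_hi:1 @ bit 7 → (0xde>>7)&0x1 = 0x1
bank:2 @ bit 5 → (0xde>>5)&0x3 = 0x2  ←
kind:1 @ bit 4 → (0xde>>4)&0x1 = 0x1
tag:2 @ bit 2 → (0xde>>2)&0x3 = 0x3
id:2 @ bit 0 → (0xde>>0)&0x3 = 0x2
bank signed 2b, MSB=1: 2 - 4 = -2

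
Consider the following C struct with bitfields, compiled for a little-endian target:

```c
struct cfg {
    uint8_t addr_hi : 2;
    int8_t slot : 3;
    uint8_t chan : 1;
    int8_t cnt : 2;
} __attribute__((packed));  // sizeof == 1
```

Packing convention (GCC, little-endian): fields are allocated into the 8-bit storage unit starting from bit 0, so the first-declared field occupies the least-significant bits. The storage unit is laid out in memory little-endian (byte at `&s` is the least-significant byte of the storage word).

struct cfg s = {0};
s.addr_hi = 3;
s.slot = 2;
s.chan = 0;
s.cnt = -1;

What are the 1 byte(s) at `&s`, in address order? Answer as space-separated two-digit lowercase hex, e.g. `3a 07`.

addr_hi (2b) val=3 bits=0x3 at bit 0: 0x03
slot (3b) val=2 bits=0x2 at bit 2: 0x0b
chan (1b) val=0 bits=0x0 at bit 5: 0x0b
cnt (2b) val=-1 bits=0x3 at bit 6: 0xcb
word = 0xcb → little-endian bytes:
  [0]=0xcb

cb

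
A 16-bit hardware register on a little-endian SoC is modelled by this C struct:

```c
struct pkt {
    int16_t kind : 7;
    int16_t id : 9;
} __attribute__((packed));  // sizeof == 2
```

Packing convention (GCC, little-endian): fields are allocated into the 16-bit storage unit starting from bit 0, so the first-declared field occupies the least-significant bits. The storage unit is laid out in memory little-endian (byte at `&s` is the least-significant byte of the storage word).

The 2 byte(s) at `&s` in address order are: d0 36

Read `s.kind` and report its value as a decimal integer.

[0]=0xd0 [1]=0x36 (little-endian) → word 0x36d0
kind:7 @ bit 0 → (0x36d0>>0)&0x7f = 0x50  ←
id:9 @ bit 7 → (0x36d0>>7)&0x1ff = 0x6d
kind signed 7b, MSB=1: 80 - 128 = -48

-48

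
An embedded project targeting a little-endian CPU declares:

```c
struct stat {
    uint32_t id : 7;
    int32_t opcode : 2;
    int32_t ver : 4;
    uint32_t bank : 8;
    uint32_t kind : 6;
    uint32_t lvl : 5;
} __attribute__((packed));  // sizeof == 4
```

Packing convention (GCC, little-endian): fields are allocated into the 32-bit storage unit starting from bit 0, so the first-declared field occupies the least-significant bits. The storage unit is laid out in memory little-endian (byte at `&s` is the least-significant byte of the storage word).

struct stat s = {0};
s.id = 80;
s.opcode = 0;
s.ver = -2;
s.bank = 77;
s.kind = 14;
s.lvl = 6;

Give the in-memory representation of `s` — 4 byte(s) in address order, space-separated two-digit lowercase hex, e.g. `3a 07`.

id (7b) val=80 bits=0x50 at bit 0: 0x00000050
opcode (2b) val=0 bits=0x0 at bit 7: 0x00000050
ver (4b) val=-2 bits=0xe at bit 9: 0x00001c50
bank (8b) val=77 bits=0x4d at bit 13: 0x0009bc50
kind (6b) val=14 bits=0xe at bit 21: 0x01c9bc50
lvl (5b) val=6 bits=0x6 at bit 27: 0x31c9bc50
word = 0x31c9bc50 → little-endian bytes:
  [0]=0x50  [1]=0xbc  [2]=0xc9  [3]=0x31

50 bc c9 31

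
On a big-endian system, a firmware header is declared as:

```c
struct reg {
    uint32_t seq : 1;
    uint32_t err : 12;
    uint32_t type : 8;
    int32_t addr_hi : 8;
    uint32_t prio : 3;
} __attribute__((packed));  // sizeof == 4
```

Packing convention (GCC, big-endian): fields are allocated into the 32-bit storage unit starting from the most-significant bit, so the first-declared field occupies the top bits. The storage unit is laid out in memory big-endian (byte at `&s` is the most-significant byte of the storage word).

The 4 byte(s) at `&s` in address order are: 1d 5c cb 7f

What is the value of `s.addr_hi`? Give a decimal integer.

[0]=0x1d [1]=0x5c [2]=0xcb [3]=0x7f (big-endian) → word 0x1d5ccb7f
seq [31+:1] = (word>>31) & 0x1 = 0
err [19+:12] = (word>>19) & 0xfff = 939
type [11+:8] = (word>>11) & 0xff = 153
addr_hi [3+:8] = (word>>3) & 0xff = 111  ←
prio [0+:3] = (word>>0) & 0x7 = 7
addr_hi signed 8b, MSB=0: value = 111

111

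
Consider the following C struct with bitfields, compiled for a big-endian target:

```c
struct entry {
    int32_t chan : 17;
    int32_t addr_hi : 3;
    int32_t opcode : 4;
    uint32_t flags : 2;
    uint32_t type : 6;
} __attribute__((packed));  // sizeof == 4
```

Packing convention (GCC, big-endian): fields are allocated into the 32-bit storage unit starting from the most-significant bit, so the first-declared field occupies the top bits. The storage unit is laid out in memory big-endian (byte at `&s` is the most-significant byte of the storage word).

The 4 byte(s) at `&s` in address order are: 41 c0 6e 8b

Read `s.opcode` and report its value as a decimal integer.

[0]=0x41 [1]=0xc0 [2]=0x6e [3]=0x8b (big-endian) → word 0x41c06e8b
chan [15+:17] = (word>>15) & 0x1ffff = 33664
addr_hi [12+:3] = (word>>12) & 0x7 = 6
opcode [8+:4] = (word>>8) & 0xf = 14  ←
flags [6+:2] = (word>>6) & 0x3 = 2
type [0+:6] = (word>>0) & 0x3f = 11
opcode signed 4b, MSB=1: 14 - 16 = -2

-2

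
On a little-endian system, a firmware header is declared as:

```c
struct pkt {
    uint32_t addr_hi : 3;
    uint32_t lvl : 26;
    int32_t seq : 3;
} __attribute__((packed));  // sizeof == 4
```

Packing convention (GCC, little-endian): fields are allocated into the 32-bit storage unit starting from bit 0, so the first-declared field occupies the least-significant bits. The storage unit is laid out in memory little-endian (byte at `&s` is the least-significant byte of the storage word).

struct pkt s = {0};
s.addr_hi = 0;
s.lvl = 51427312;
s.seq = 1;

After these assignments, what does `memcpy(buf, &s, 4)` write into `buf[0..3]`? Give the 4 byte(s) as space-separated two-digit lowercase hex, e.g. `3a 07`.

[0+:3] addr_hi=0 & 0x7 = 0x0; word=0x00000000
[3+:26] lvl=51427312 & 0x3ffffff = 0x310b7f0; word=0x1885bf80
[29+:3] seq=1 & 0x7 = 0x1; word=0x3885bf80
word = 0x3885bf80 → little-endian bytes:
  [0]=0x80  [1]=0xbf  [2]=0x85  [3]=0x38

80 bf 85 38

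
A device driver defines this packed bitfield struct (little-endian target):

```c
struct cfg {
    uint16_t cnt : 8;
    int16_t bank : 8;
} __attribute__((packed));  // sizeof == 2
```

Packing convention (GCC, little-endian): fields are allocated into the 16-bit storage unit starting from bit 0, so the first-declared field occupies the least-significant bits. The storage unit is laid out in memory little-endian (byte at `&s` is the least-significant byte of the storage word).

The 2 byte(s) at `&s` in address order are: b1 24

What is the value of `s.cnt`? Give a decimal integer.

177

[0]=0xb1 [1]=0x24 (little-endian) → word 0x24b1
cnt:8 @ bit 0 → (0x24b1>>0)&0xff = 0xb1  ←
bank:8 @ bit 8 → (0x24b1>>8)&0xff = 0x24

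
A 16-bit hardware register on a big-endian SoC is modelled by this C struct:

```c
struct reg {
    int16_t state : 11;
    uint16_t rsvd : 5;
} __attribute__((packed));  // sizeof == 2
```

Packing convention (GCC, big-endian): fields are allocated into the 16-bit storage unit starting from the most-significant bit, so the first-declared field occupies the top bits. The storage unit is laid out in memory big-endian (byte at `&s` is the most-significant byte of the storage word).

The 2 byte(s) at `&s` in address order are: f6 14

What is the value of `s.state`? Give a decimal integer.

-80

[0]=0xf6 [1]=0x14 (big-endian) → word 0xf614
state:11 @ bit 5 → (0xf614>>5)&0x7ff = 0x7b0  ←
rsvd:5 @ bit 0 → (0xf614>>0)&0x1f = 0x14
state signed 11b, MSB=1: 1968 - 2048 = -80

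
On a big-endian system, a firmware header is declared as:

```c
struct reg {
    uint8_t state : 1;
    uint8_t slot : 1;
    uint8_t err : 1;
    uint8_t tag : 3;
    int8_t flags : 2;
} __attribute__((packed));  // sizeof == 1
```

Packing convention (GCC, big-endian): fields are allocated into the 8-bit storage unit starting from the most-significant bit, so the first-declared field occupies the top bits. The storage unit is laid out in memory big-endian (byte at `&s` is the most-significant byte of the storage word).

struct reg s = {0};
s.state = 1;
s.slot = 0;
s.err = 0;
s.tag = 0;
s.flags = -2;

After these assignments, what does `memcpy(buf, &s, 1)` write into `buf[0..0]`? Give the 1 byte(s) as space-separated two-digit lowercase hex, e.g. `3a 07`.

82

[7+:1] state=1 & 0x1 = 0x1; word=0x80
[6+:1] slot=0 & 0x1 = 0x0; word=0x80
[5+:1] err=0 & 0x1 = 0x0; word=0x80
[2+:3] tag=0 & 0x7 = 0x0; word=0x80
[0+:2] flags=-2 & 0x3 = 0x2; word=0x82
word = 0x82 → big-endian bytes:
  [0]=0x82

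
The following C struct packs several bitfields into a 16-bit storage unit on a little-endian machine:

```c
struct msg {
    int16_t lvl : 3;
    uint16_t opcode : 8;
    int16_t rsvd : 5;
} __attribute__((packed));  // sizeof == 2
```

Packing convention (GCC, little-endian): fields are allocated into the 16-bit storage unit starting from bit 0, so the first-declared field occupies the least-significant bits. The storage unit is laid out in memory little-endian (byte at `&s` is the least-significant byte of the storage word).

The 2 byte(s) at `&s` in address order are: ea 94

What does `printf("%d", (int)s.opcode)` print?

157

[0]=0xea [1]=0x94 (little-endian) → word 0x94ea
lvl:3 @ bit 0 → (0x94ea>>0)&0x7 = 0x2
opcode:8 @ bit 3 → (0x94ea>>3)&0xff = 0x9d  ←
rsvd:5 @ bit 11 → (0x94ea>>11)&0x1f = 0x12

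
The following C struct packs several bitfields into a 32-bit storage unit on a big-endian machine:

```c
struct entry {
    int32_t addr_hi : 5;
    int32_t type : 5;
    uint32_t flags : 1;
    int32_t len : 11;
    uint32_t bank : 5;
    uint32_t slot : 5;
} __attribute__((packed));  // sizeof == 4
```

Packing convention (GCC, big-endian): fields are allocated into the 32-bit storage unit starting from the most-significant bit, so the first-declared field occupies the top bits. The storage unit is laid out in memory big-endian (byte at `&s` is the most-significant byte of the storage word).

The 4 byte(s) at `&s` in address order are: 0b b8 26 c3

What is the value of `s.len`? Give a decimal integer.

[0]=0x0b [1]=0xb8 [2]=0x26 [3]=0xc3 (big-endian) → word 0x0bb826c3
addr_hi:5 @ bit 27 → (0x0bb826c3>>27)&0x1f = 0x1
type:5 @ bit 22 → (0x0bb826c3>>22)&0x1f = 0xe
flags:1 @ bit 21 → (0x0bb826c3>>21)&0x1 = 0x1
len:11 @ bit 10 → (0x0bb826c3>>10)&0x7ff = 0x609  ←
bank:5 @ bit 5 → (0x0bb826c3>>5)&0x1f = 0x16
slot:5 @ bit 0 → (0x0bb826c3>>0)&0x1f = 0x3
len signed 11b, MSB=1: 1545 - 2048 = -503

-503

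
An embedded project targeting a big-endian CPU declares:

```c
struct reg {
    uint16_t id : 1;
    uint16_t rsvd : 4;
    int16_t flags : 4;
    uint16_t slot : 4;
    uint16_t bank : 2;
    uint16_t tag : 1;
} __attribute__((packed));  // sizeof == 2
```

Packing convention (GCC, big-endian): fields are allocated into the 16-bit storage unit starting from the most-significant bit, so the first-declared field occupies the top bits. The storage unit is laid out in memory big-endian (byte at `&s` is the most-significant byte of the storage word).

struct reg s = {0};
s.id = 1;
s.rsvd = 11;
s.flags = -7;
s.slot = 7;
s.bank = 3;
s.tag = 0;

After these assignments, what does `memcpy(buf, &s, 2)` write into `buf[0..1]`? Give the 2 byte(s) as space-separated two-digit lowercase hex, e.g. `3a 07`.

id:1 = 1 → 0x1 << 15 → word 0x8000
rsvd:4 = 11 → 0xb << 11 → word 0xd800
flags:4 = -7 → 0x9 << 7 → word 0xdc80
slot:4 = 7 → 0x7 << 3 → word 0xdcb8
bank:2 = 3 → 0x3 << 1 → word 0xdcbe
tag:1 = 0 → 0x0 << 0 → word 0xdcbe
word = 0xdcbe → big-endian bytes:
  [0]=0xdc  [1]=0xbe

dc be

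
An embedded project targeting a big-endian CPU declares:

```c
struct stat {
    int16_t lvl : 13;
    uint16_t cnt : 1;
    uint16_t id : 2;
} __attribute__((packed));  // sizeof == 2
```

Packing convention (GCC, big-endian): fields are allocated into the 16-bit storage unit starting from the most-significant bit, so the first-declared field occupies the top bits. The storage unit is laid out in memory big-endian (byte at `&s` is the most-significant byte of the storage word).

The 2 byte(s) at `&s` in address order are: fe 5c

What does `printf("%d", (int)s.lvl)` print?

[0]=0xfe [1]=0x5c (big-endian) → word 0xfe5c
lvl:13 @ bit 3 → (0xfe5c>>3)&0x1fff = 0x1fcb  ←
cnt:1 @ bit 2 → (0xfe5c>>2)&0x1 = 0x1
id:2 @ bit 0 → (0xfe5c>>0)&0x3 = 0x0
lvl signed 13b, MSB=1: 8139 - 8192 = -53

-53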